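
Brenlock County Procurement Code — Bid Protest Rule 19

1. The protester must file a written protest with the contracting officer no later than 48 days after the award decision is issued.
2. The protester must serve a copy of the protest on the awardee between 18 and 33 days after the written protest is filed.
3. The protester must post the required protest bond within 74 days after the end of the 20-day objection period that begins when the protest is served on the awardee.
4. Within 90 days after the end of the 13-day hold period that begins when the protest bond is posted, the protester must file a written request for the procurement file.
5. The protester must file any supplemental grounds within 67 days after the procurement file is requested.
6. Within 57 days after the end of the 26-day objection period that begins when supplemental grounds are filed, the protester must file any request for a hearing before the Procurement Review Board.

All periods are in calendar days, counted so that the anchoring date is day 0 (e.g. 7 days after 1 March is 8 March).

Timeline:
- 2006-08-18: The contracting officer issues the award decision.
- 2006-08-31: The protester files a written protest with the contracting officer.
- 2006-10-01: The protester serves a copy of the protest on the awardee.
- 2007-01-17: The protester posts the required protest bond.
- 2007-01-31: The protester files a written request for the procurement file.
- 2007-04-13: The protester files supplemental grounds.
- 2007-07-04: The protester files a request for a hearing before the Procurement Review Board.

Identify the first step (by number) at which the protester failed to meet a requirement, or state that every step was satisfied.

Step 3

Step 1: 48 days after 2006-08-18 (when the award decision is issued) is 2006-10-05; done 2006-08-31 — timely.
Step 2: the window is 18–33 days after 2006-08-31 (when the written protest is filed), so 2006-09-18 through 2006-10-03; done 2006-10-01 — within the window.
Step 3: 74 days after 2006-10-21 (end of the 20-day objection period, which began when the protest is served on the awardee on 2006-10-01) is 2007-01-03; not done until 2007-01-17, 14 days after the deadline.
The procedure was therefore not followed at step 3.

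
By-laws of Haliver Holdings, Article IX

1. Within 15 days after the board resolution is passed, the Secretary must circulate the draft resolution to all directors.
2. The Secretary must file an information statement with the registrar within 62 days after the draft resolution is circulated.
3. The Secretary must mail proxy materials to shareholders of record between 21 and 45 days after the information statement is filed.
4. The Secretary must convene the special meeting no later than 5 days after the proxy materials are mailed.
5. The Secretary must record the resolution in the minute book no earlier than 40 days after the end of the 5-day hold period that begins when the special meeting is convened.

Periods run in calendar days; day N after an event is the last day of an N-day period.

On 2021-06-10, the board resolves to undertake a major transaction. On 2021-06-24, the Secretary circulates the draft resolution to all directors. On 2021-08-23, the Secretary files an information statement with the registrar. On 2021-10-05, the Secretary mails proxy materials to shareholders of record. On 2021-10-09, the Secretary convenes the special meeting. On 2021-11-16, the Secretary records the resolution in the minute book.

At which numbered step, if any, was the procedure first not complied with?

Step 5

(1) due by 2021-06-10 + 15 days = 2021-06-25; done 2021-06-24 — timely.
(2) due by 2021-06-24 + 62 days = 2021-08-25; done 2021-08-23 — timely.
(3) the permitted window runs from 2021-08-23 + 21 = 2021-09-13 to 2021-08-23 + 45 = 2021-10-07; done 2021-10-05 — within the window.
(4) due by 2021-10-05 + 5 days = 2021-10-10; 2021-10-09 is within that limit.
(5) permitted from 2021-10-14 + 40 days = 2021-11-23 onward; done 2021-11-16 — 7 days too early.
That is the first point of non-compliance.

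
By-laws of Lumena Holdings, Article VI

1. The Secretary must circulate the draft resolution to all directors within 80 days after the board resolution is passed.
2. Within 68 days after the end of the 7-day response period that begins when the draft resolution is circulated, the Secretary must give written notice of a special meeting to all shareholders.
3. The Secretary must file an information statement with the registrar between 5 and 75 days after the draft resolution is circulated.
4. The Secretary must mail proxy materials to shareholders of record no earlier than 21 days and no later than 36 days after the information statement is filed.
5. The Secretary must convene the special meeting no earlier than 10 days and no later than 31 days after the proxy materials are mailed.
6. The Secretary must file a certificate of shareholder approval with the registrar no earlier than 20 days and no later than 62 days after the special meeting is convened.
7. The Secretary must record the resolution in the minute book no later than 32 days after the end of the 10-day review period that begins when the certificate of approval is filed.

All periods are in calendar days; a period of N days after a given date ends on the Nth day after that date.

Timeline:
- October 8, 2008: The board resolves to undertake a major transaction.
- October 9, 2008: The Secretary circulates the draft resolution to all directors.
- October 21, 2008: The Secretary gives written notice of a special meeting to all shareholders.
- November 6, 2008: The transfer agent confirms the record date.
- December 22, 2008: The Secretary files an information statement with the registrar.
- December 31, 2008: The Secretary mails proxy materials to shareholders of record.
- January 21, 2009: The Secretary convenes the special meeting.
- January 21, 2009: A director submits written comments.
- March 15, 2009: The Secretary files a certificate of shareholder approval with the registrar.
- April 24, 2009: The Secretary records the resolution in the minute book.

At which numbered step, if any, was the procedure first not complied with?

Step 1: 80 days after October 8, 2008 (when the board resolution is passed) is December 27, 2008; completed October 9, 2008, before the deadline.
Step 2: 68 days after October 16, 2008 (end of the 7-day response period, which began when the draft resolution is circulated on October 9, 2008) is December 23, 2008; completed October 21, 2008, before the deadline.
Step 3: the window is 5–75 days after October 9, 2008 (when the draft resolution is circulated), so October 14, 2008 through December 23, 2008; done December 22, 2008, which is between those dates.
Step 4: the window is 21–36 days after December 22, 2008 (when the information statement is filed), so January 12, 2009 through January 27, 2009; done December 31, 2008 — 12 days before the window opened.
The analysis stops there.

Step 4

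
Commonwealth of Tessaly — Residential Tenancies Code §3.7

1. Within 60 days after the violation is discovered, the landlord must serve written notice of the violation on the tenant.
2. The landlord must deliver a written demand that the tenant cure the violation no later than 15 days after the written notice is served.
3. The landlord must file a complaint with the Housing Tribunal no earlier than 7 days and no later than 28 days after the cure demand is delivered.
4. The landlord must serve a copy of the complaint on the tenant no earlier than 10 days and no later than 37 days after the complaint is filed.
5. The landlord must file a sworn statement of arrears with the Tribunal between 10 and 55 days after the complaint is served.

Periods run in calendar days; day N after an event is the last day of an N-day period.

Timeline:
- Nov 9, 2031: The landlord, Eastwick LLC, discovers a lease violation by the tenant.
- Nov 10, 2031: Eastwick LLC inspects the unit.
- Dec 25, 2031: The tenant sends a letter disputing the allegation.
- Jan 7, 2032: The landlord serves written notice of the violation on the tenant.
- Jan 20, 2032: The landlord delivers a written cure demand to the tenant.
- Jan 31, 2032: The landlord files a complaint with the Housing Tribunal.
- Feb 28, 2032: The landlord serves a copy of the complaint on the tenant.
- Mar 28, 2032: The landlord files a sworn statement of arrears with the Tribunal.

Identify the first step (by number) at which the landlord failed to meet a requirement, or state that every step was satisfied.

None — every step was satisfied

Step 1: 60 days after Nov 9, 2031 (when the violation is discovered) is Jan 8, 2032; Jan 7, 2032 is within that limit.
Step 2: 15 days after Jan 7, 2032 (when the written notice is served) is Jan 22, 2032; done Jan 20, 2032 — timely.
Step 3: the window is 7–28 days after Jan 20, 2032 (when the cure demand is delivered), so Jan 27, 2032 through Feb 17, 2032; done Jan 31, 2032 — within the window.
Step 4: the window is 10–37 days after Jan 31, 2032 (when the complaint is filed), so Feb 10, 2032 through Mar 8, 2032; done Feb 28, 2032, which is between those dates.
Step 5: the window is 10–55 days after Feb 28, 2032 (when the complaint is served), so Mar 9, 2032 through Apr 23, 2032; done Mar 28, 2032, which is between those dates.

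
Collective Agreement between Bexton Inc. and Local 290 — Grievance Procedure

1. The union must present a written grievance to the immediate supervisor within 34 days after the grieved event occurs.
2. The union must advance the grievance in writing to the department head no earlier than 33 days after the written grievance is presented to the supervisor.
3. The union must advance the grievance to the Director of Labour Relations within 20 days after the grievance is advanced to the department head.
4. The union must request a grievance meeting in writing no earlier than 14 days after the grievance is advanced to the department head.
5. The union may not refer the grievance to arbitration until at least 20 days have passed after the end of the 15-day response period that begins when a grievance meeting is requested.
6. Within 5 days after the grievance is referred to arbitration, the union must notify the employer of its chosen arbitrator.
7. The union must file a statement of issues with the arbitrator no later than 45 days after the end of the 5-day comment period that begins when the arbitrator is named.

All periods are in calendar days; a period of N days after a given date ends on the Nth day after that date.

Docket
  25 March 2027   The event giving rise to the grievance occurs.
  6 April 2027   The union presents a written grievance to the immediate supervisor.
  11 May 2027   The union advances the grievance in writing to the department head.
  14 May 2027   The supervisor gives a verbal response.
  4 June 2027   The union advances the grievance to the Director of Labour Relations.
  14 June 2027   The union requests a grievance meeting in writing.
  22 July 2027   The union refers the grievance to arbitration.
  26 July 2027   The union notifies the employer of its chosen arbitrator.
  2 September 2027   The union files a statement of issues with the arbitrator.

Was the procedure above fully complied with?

No

(1) due by 25 March 2027 + 34 days = 28 April 2027; completed 6 April 2027, before the deadline.
(2) permitted from 6 April 2027 + 33 days = 9 May 2027 onward; done 11 May 2027, after the minimum wait.
(3) due by 11 May 2027 + 20 days = 31 May 2027; 4 June 2027 misses that deadline by 4 days.
The procedure was therefore not followed at step 3.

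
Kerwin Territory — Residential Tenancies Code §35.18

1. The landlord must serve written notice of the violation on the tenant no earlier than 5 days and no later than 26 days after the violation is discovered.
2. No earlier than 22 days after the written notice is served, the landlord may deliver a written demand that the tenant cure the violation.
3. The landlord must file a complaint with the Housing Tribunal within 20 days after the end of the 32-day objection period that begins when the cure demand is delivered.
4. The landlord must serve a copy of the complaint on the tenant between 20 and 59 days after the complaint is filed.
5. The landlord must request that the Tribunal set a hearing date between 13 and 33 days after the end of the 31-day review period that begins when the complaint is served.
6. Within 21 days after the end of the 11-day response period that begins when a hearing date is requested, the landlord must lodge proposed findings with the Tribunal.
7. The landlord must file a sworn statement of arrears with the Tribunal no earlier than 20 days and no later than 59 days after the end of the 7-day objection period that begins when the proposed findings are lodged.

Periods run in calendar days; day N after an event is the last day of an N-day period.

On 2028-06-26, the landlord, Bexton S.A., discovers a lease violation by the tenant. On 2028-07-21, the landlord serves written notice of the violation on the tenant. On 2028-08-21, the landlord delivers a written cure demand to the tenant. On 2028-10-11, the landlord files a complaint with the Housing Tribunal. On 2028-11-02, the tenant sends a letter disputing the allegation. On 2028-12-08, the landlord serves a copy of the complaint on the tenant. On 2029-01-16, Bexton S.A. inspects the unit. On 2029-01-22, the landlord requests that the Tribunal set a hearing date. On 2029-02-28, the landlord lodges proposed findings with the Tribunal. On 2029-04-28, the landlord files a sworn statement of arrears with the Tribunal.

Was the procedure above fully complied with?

Step 1 — 5 and 26 days from 2028-06-26 (when the violation is discovered) are 2028-07-01 and 2028-07-22 respectively; done 2028-07-21, which is between those dates.
Step 2 — must wait 22 days from 2028-07-21 (when the written notice is served), so not before 2028-08-12; done 2028-08-21, after the minimum wait.
Step 3 — counting 20 days from 2028-09-22 (end of the 32-day objection period, which began when the cure demand is delivered on 2028-08-21) gives a deadline of 2028-10-12; done 2028-10-11 — timely.
Step 4 — 20 and 59 days from 2028-10-11 (when the complaint is filed) are 2028-10-31 and 2028-12-09 respectively; done 2028-12-08 — within the window.
Step 5 — 13 and 33 days from 2029-01-08 (end of the 31-day review period, which began when the complaint is served on 2028-12-08) are 2029-01-21 and 2029-02-10 respectively; 2029-01-22 falls inside that range.
Step 6 — counting 21 days from 2029-02-02 (end of the 11-day response period, which began when a hearing date is requested on 2029-01-22) gives a deadline of 2029-02-23; not done until 2029-02-28, 5 days after the deadline.

No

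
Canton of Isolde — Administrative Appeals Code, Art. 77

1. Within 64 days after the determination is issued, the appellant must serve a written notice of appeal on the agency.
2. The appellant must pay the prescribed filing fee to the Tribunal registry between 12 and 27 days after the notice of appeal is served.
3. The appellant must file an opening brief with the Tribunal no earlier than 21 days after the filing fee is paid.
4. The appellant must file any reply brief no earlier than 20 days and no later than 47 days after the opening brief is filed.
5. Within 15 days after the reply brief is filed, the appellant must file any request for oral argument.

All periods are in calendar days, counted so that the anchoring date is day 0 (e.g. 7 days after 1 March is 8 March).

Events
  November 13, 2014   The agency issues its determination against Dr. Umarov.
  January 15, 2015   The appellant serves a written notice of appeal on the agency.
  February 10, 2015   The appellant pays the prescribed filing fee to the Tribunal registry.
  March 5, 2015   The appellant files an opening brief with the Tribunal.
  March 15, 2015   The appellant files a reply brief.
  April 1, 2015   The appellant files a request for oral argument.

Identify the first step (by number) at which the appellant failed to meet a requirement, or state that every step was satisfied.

Step 1: 64 days after November 13, 2014 (when the determination is issued) is January 16, 2015; completed January 15, 2015, before the deadline.
Step 2: the window is 12–27 days after January 15, 2015 (when the notice of appeal is served), so January 27, 2015 through February 11, 2015; February 10, 2015 falls inside that range.
Step 3: the earliest permitted date is 21 days after February 10, 2015 (when the filing fee is paid), i.e. March 3, 2015; done March 5, 2015 — permitted.
Step 4: the window is 20–47 days after March 5, 2015 (when the opening brief is filed), so March 25, 2015 through April 21, 2015; done March 15, 2015 — 10 days before the window opened.
No need to go further; step 4 was not satisfied.

Step 4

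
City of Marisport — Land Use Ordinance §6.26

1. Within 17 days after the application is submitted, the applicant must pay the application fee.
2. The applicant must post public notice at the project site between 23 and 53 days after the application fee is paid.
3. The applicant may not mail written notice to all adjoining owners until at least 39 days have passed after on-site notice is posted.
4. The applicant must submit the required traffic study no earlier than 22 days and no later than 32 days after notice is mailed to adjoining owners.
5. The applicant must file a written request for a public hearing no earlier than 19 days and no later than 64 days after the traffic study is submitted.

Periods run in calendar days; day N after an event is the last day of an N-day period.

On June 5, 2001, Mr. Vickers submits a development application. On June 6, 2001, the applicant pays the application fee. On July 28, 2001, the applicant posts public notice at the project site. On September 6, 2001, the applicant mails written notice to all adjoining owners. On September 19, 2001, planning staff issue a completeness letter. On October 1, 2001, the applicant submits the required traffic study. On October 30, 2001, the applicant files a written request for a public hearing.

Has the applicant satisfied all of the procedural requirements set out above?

Yes

(1) due by June 5, 2001 + 17 days = June 22, 2001; June 6, 2001 is within that limit.
(2) the permitted window runs from June 6, 2001 + 23 = June 29, 2001 to June 6, 2001 + 53 = July 29, 2001; done July 28, 2001 — within the window.
(3) permitted from July 28, 2001 + 39 days = September 5, 2001 onward; September 6, 2001 is on or after that date.
(4) the permitted window runs from September 6, 2001 + 22 = September 28, 2001 to September 6, 2001 + 32 = October 8, 2001; done October 1, 2001, which is between those dates.
(5) the permitted window runs from October 1, 2001 + 19 = October 20, 2001 to October 1, 2001 + 64 = December 4, 2001; done October 30, 2001 — within the window.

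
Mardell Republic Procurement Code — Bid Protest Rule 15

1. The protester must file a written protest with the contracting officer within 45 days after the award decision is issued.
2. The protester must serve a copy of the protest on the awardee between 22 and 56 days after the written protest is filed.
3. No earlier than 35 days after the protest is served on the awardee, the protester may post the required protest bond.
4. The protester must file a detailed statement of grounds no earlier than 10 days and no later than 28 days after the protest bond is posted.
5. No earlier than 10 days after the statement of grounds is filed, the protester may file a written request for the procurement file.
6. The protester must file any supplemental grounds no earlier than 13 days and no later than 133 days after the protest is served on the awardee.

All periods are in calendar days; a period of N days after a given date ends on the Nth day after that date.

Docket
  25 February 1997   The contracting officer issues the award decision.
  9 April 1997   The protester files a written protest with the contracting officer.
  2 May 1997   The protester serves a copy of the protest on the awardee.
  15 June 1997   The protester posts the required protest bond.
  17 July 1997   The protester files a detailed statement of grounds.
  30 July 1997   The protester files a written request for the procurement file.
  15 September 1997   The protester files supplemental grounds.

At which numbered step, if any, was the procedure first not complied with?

(1) due by 25 February 1997 + 45 days = 11 April 1997; completed 9 April 1997, before the deadline.
(2) the permitted window runs from 9 April 1997 + 22 = 1 May 1997 to 9 April 1997 + 56 = 4 June 1997; 2 May 1997 falls inside that range.
(3) permitted from 2 May 1997 + 35 days = 6 June 1997 onward; done 15 June 1997, after the minimum wait.
(4) the permitted window runs from 15 June 1997 + 10 = 25 June 1997 to 15 June 1997 + 28 = 13 July 1997; 17 July 1997 is 4 days past the end of the window.
Later steps need not be reached.

Step 4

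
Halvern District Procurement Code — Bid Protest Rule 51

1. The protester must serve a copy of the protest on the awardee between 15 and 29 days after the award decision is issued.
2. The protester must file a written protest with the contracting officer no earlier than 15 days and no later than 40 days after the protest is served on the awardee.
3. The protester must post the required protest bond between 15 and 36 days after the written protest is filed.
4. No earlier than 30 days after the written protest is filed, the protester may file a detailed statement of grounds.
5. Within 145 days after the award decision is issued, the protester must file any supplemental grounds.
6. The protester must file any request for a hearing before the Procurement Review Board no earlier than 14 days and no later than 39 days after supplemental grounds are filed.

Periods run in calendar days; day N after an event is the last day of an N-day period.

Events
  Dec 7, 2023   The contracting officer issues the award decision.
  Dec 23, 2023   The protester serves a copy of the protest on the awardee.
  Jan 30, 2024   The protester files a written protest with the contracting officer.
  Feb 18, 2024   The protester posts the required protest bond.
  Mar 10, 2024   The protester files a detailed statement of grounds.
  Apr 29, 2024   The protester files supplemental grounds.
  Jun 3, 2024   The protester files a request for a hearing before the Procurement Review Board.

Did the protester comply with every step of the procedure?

Yes

Step 1: the window is 15–29 days after Dec 7, 2023 (when the award decision is issued), so Dec 22, 2023 through Jan 5, 2024; done Dec 23, 2023 — within the window.
Step 2: the window is 15–40 days after Dec 23, 2023 (when the protest is served on the awardee), so Jan 7, 2024 through Feb 1, 2024; Jan 30, 2024 falls inside that range.
Step 3: the window is 15–36 days after Jan 30, 2024 (when the written protest is filed), so Feb 14, 2024 through Mar 6, 2024; Feb 18, 2024 falls inside that range.
Step 4: the earliest permitted date is 30 days after Jan 30, 2024 (when the written protest is filed), i.e. Feb 29, 2024; done Mar 10, 2024 — permitted.
Step 5: 145 days after Dec 7, 2023 (when the award decision is issued) is Apr 30, 2024; done Apr 29, 2024 — timely.
Step 6: the window is 14–39 days after Apr 29, 2024 (when supplemental grounds are filed), so May 13, 2024 through Jun 7, 2024; Jun 3, 2024 falls inside that range.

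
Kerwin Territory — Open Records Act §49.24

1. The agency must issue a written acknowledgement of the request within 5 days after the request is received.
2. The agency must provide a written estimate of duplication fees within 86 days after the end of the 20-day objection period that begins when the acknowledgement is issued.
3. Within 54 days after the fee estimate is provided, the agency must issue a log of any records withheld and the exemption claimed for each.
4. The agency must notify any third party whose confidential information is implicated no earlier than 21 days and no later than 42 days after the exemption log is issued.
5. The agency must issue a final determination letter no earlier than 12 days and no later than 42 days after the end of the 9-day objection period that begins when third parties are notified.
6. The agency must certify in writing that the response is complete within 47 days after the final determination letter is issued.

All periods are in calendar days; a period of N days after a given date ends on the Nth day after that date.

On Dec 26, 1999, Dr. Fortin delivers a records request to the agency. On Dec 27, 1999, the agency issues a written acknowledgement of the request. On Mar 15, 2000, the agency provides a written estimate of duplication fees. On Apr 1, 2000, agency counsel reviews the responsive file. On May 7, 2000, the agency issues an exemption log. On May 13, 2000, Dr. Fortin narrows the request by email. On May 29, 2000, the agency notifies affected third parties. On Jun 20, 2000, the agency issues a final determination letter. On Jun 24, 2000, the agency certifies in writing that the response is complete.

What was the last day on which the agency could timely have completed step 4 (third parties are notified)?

Step 4 runs from May 7, 2000, when the exemption log is issued. The window is 21–42 days after May 7, 2000; it closes on Jun 18, 2000.

Jun 18, 2000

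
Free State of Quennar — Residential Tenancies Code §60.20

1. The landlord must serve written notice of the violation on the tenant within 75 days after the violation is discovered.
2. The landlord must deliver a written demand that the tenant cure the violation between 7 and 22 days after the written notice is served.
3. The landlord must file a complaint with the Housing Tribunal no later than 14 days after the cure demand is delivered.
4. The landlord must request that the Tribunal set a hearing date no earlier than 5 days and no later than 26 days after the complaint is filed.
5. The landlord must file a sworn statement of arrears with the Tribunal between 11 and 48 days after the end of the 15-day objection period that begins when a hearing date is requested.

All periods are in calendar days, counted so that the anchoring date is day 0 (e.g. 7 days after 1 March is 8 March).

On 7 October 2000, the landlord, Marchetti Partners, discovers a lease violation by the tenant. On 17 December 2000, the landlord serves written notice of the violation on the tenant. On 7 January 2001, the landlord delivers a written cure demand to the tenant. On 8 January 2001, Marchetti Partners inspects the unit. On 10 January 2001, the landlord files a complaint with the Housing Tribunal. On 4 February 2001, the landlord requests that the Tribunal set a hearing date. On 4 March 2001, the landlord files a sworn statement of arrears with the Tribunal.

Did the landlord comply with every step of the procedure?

Yes

Step 1 — counting 75 days from 7 October 2000 (when the violation is discovered) gives a deadline of 21 December 2000; done 17 December 2000 — timely.
Step 2 — 7 and 22 days from 17 December 2000 (when the written notice is served) are 24 December 2000 and 8 January 2001 respectively; done 7 January 2001 — within the window.
Step 3 — counting 14 days from 7 January 2001 (when the cure demand is delivered) gives a deadline of 21 January 2001; 10 January 2001 is within that limit.
Step 4 — 5 and 26 days from 10 January 2001 (when the complaint is filed) are 15 January 2001 and 5 February 2001 respectively; done 4 February 2001, which is between those dates.
Step 5 — 11 and 48 days from 19 February 2001 (end of the 15-day objection period, which began when a hearing date is requested on 4 February 2001) are 2 March 2001 and 8 April 2001 respectively; 4 March 2001 falls inside that range.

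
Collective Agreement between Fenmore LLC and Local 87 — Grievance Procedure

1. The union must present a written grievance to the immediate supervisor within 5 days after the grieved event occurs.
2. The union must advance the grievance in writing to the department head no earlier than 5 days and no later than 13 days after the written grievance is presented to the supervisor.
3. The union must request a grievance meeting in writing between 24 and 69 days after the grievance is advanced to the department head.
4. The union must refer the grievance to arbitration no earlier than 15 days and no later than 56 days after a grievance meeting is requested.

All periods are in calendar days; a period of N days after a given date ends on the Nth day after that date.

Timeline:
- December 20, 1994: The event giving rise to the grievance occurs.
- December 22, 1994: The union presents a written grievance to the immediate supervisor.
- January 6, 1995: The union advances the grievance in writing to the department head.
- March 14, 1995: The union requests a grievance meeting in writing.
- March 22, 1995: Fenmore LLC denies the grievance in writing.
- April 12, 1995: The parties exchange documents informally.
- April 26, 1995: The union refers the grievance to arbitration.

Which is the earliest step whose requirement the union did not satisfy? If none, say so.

Step 1: 5 days after December 20, 1994 (when the grieved event occurs) is December 25, 1994; done December 22, 1994 — timely.
Step 2: the window is 5–13 days after December 22, 1994 (when the written grievance is presented to the supervisor), so December 27, 1994 through January 4, 1995; done January 6, 1995 — 2 days after the window closed.
The procedure was therefore not followed at step 2.

Step 2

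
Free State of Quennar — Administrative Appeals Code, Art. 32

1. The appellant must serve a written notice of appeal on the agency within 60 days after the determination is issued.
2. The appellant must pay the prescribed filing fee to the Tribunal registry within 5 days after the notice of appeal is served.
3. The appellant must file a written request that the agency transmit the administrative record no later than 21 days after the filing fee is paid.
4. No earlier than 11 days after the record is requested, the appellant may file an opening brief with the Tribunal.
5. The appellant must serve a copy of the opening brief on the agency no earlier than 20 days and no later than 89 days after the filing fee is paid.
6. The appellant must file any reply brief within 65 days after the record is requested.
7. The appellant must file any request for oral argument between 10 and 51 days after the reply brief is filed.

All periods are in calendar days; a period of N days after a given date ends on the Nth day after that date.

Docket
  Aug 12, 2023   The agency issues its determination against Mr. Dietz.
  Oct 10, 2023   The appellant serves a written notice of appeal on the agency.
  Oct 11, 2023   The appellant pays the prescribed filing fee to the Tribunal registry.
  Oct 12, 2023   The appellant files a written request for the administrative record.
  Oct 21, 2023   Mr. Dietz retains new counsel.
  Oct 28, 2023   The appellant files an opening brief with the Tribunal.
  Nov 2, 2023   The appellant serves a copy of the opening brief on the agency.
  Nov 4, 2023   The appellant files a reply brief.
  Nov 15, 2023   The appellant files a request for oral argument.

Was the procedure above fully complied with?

Yes

Step 1: 60 days after Aug 12, 2023 (when the determination is issued) is Oct 11, 2023; Oct 10, 2023 is within that limit.
Step 2: 5 days after Oct 10, 2023 (when the notice of appeal is served) is Oct 15, 2023; done Oct 11, 2023 — timely.
Step 3: 21 days after Oct 11, 2023 (when the filing fee is paid) is Nov 1, 2023; completed Oct 12, 2023, before the deadline.
Step 4: the earliest permitted date is 11 days after Oct 12, 2023 (when the record is requested), i.e. Oct 23, 2023; Oct 28, 2023 is on or after that date.
Step 5: the window is 20–89 days after Oct 11, 2023 (when the filing fee is paid), so Oct 31, 2023 through Jan 8, 2024; done Nov 2, 2023, which is between those dates.
Step 6: 65 days after Oct 12, 2023 (when the record is requested) is Dec 16, 2023; completed Nov 4, 2023, before the deadline.
Step 7: the window is 10–51 days after Nov 4, 2023 (when the reply brief is filed), so Nov 14, 2023 through Dec 25, 2023; Nov 15, 2023 falls inside that range.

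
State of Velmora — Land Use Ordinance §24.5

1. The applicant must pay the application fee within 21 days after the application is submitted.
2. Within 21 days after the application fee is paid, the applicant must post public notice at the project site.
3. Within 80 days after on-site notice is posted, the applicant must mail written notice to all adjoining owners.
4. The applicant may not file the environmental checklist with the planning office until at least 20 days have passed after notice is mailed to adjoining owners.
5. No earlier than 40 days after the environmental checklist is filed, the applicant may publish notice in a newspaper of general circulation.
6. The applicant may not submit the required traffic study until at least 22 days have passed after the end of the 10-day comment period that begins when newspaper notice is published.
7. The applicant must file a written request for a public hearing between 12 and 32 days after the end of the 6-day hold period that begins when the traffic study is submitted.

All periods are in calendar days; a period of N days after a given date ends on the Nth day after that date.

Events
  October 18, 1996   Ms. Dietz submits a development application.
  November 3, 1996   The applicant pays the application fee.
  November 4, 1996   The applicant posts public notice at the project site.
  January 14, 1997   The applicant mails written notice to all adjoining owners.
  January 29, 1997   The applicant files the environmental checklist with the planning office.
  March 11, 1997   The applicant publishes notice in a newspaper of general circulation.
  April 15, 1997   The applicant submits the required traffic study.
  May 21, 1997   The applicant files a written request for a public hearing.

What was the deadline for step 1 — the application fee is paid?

November 8, 1996

Step 1 runs from October 18, 1996, when the application is submitted. 21 days after October 18, 1996 is November 8, 1996.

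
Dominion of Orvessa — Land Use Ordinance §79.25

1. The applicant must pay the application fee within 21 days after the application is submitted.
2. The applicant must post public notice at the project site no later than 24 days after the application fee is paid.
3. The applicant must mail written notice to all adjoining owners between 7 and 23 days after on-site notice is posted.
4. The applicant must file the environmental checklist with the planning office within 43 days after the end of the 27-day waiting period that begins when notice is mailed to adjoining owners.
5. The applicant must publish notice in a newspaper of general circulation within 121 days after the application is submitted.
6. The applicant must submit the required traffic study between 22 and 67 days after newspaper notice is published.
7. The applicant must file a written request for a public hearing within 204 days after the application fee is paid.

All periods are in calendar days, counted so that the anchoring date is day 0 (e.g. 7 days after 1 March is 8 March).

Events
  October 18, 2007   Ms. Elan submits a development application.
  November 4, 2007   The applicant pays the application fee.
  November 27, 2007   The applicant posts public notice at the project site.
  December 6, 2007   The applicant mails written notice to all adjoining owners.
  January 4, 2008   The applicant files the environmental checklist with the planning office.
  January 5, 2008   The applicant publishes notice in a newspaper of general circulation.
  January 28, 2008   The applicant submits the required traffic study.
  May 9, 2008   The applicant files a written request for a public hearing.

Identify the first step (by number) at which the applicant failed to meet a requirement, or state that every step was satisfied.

Step 1 — counting 21 days from October 18, 2007 (when the application is submitted) gives a deadline of November 8, 2007; completed November 4, 2007, before the deadline.
Step 2 — counting 24 days from November 4, 2007 (when the application fee is paid) gives a deadline of November 28, 2007; done November 27, 2007 — timely.
Step 3 — 7 and 23 days from November 27, 2007 (when on-site notice is posted) are December 4, 2007 and December 20, 2007 respectively; done December 6, 2007 — within the window.
Step 4 — counting 43 days from January 2, 2008 (end of the 27-day waiting period, which began when notice is mailed to adjoining owners on December 6, 2007) gives a deadline of February 14, 2008; completed January 4, 2008, before the deadline.
Step 5 — counting 121 days from October 18, 2007 (when the application is submitted) gives a deadline of February 16, 2008; done January 5, 2008 — timely.
Step 6 — 22 and 67 days from January 5, 2008 (when newspaper notice is published) are January 27, 2008 and March 12, 2008 respectively; done January 28, 2008 — within the window.
Step 7 — counting 204 days from November 4, 2007 (when the application fee is paid) gives a deadline of May 26, 2008; done May 9, 2008 — timely.

None — every step was satisfied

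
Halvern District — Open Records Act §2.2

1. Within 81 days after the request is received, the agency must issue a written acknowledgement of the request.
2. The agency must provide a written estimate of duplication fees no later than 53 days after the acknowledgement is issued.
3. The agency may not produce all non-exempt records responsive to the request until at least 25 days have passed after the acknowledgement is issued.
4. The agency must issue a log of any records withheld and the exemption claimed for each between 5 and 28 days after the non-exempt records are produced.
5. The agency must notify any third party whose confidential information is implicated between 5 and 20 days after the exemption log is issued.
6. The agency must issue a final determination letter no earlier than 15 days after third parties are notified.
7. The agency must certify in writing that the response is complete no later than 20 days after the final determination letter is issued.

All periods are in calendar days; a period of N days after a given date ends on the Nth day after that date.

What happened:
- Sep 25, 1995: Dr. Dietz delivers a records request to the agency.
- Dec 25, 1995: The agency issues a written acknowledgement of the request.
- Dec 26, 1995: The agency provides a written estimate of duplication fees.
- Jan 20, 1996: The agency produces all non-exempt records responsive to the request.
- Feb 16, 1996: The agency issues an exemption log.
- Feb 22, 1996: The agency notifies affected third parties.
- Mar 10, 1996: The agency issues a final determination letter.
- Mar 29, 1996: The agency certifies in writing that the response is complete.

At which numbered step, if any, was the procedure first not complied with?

Step 1

Step 1 — counting 81 days from Sep 25, 1995 (when the request is received) gives a deadline of Dec 15, 1995; done Dec 25, 1995 — 10 days late.
The analysis stops there.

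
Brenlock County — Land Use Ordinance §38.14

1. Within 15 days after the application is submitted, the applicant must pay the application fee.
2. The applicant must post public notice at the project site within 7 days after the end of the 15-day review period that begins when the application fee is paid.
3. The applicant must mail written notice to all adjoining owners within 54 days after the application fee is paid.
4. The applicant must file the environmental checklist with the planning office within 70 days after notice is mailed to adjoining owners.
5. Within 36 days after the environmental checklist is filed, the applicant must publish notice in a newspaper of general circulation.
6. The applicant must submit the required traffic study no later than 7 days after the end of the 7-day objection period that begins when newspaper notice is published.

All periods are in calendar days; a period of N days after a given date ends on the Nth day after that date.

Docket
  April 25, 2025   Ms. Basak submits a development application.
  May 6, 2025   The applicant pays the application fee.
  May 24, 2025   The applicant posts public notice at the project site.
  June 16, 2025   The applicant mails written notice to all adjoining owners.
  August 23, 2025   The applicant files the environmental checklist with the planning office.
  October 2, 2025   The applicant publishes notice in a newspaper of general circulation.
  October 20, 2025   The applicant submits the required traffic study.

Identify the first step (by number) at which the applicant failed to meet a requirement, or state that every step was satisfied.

Step 1 — counting 15 days from April 25, 2025 (when the application is submitted) gives a deadline of May 10, 2025; completed May 6, 2025, before the deadline.
Step 2 — counting 7 days from May 21, 2025 (end of the 15-day review period, which began when the application fee is paid on May 6, 2025) gives a deadline of May 28, 2025; done May 24, 2025 — timely.
Step 3 — counting 54 days from May 6, 2025 (when the application fee is paid) gives a deadline of June 29, 2025; completed June 16, 2025, before the deadline.
Step 4 — counting 70 days from June 16, 2025 (when notice is mailed to adjoining owners) gives a deadline of August 25, 2025; done August 23, 2025 — timely.
Step 5 — counting 36 days from August 23, 2025 (when the environmental checklist is filed) gives a deadline of September 28, 2025; done October 2, 2025 — 4 days late.
Later steps need not be reached.

Step 5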